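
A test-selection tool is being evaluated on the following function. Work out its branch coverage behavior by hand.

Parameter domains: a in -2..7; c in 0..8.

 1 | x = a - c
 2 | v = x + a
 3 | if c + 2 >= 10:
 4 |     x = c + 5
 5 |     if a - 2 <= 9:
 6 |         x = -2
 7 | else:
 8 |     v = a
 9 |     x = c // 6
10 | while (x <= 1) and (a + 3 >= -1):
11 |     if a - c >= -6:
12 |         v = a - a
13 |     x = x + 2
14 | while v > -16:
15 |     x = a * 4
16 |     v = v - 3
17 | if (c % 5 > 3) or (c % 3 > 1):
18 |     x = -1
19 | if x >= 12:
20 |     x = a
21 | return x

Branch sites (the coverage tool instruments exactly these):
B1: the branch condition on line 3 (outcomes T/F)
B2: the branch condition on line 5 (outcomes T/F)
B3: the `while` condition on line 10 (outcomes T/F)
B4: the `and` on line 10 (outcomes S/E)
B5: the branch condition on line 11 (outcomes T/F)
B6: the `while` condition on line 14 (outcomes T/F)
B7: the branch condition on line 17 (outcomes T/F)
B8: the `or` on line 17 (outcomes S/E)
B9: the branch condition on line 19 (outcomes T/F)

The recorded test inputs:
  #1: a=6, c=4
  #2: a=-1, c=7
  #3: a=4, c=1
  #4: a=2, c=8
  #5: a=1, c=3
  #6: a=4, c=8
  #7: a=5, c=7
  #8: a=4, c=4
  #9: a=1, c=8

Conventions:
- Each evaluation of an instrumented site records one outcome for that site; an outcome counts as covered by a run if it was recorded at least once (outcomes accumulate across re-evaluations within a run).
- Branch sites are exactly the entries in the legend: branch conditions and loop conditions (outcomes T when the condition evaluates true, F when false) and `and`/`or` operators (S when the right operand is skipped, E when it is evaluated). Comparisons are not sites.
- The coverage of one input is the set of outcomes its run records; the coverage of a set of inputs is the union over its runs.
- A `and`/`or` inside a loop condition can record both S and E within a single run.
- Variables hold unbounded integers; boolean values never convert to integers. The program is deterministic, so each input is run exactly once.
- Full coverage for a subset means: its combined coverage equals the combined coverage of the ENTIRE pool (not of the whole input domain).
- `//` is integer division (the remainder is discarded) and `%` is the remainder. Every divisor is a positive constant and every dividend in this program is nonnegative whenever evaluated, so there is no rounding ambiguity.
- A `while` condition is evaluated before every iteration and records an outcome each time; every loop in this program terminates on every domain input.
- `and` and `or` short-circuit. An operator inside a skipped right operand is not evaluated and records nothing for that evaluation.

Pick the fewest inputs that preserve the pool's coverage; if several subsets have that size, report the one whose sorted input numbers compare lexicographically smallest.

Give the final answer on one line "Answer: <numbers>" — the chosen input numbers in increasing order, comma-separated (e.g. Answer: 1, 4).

input #1 (a=6, c=4): covers B1=F, B3=T, B3=F, B4=S, B4=E, B5=T, B6=T, B6=F, B7=T, B8=S, B9=F
input #2 (a=-1, c=7): covers B1=F, B3=T, B3=F, B4=S, B4=E, B5=F, B6=T, B6=F, B7=F, B8=E, B9=F
input #3 (a=4, c=1): covers B1=F, B3=T, B3=F, B4=S, B4=E, B5=T, B6=T, B6=F, B7=F, B8=E, B9=T
input #4 (a=2, c=8): covers B1=T, B2=T, B3=T, B3=F, B4=S, B4=E, B5=T, B6=T, B6=F, B7=T, B8=E, B9=F
input #5 (a=1, c=3): covers B1=F, B3=T, B3=F, B4=S, B4=E, B5=T, B6=T, B6=F, B7=F, B8=E, B9=F
input #6 (a=4, c=8): covers B1=T, B2=T, B3=T, B3=F, B4=S, B4=E, B5=T, B6=T, B6=F, B7=T, B8=E, B9=F
input #7 (a=5, c=7): covers B1=F, B3=T, B3=F, B4=S, B4=E, B5=T, B6=T, B6=F, B7=F, B8=E, B9=T
input #8 (a=4, c=4): covers B1=F, B3=T, B3=F, B4=S, B4=E, B5=T, B6=T, B6=F, B7=T, B8=S, B9=F
input #9 (a=1, c=8): covers B1=T, B2=T, B3=T, B3=F, B4=S, B4=E, B5=F, B6=T, B6=F, B7=T, B8=E, B9=F
pool-wide coverage (17 outcomes): B1=T, B1=F, B2=T, B3=T, B3=F, B4=S, B4=E, B5=T, B5=F, B6=T, B6=F, B7=T, B7=F, B8=S, B8=E, B9=T, B9=F
size 1 is not enough: best union over all size-1 subsets is 12/17
size 2 is not enough: best union over all size-2 subsets is 16/17
at size 3, {1, 3, 9} reaches all 17 outcomes; every lexicographically earlier size-3 subset fails

Answer: 1, 3, 9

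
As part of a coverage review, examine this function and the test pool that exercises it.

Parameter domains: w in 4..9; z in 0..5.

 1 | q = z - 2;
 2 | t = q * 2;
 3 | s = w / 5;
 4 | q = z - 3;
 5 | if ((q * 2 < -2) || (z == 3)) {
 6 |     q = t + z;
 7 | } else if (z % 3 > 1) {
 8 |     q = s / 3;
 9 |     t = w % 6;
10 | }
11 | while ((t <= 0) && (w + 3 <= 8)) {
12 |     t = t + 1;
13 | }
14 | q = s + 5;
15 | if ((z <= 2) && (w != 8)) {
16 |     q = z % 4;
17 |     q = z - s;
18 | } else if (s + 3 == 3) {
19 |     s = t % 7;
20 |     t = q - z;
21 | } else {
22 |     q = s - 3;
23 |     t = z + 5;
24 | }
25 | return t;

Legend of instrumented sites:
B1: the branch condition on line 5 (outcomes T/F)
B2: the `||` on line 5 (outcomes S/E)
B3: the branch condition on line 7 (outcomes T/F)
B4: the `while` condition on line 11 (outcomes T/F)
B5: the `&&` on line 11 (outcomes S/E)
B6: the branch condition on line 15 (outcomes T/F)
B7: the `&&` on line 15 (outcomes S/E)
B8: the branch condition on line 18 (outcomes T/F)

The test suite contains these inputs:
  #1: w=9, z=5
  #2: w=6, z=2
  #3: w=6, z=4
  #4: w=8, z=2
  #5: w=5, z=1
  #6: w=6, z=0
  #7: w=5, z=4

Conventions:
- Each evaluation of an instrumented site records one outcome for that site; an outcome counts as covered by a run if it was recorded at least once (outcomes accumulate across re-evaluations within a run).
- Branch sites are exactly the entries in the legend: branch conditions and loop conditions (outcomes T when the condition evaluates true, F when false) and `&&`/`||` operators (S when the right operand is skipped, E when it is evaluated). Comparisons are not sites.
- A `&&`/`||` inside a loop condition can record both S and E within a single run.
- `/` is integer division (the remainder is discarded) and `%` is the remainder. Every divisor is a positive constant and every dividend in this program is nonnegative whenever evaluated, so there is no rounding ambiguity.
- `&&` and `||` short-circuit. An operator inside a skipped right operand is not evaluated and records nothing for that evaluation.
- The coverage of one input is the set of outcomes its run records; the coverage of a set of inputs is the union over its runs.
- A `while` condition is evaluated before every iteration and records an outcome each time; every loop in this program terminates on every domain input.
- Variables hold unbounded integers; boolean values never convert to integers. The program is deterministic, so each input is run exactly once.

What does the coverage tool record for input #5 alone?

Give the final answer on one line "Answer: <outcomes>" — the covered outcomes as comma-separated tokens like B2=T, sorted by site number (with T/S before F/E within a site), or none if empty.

Running input #5 (w=5, z=1), event by event:
  B2->S, B1->T, B5->E, B4->T, B5->E, B4->T, B5->E, B4->T, B5->S, B4->F
  B7->E, B6->T
as a set, this run covers: B1=T, B2=S, B4=T, B4=F, B5=S, B5=E, B6=T, B7=E

Answer: B1=T, B2=S, B4=T, B4=F, B5=S, B5=E, B6=T, B7=E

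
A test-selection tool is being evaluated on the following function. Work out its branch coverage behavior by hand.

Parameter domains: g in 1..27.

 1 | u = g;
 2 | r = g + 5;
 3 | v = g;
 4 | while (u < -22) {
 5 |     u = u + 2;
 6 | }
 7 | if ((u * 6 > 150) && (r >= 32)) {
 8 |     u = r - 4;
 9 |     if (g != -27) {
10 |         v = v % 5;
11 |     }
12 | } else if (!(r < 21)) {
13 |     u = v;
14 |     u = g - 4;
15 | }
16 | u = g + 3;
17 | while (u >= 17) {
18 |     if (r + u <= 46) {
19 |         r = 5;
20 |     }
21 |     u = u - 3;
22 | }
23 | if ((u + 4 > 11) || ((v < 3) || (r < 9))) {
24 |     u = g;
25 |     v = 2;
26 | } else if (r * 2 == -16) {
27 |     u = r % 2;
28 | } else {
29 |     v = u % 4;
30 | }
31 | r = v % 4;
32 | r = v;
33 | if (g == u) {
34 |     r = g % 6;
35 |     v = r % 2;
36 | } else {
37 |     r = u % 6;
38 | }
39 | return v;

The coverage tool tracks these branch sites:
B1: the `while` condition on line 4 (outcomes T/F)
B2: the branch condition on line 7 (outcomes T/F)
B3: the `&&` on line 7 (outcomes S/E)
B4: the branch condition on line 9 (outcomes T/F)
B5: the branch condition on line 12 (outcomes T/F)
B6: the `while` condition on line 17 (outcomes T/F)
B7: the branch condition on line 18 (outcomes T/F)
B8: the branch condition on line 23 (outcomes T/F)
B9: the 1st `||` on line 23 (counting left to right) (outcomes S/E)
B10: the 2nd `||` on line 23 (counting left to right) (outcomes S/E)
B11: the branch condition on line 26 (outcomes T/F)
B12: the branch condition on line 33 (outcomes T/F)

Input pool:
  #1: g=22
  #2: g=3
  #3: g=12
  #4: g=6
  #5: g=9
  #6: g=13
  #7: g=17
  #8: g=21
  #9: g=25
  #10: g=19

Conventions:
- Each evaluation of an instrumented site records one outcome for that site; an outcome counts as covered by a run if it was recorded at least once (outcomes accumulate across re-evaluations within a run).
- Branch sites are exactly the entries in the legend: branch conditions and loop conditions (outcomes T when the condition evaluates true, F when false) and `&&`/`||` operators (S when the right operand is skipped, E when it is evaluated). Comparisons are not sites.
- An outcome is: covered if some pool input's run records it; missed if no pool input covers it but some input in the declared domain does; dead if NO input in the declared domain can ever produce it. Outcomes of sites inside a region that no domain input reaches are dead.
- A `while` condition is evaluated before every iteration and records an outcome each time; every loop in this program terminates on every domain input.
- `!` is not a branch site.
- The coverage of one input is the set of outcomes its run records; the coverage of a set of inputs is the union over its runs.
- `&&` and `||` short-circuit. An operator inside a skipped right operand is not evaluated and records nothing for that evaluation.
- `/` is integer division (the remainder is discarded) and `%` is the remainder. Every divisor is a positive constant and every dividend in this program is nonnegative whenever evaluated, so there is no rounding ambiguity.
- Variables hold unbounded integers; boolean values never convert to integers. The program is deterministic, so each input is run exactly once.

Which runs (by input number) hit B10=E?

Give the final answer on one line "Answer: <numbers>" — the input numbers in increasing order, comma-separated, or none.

input #1 (g=22): does not produce B10=E
input #2 (g=3): produces B10=E
input #3 (g=12): does not produce B10=E
input #4 (g=6): does not produce B10=E
input #5 (g=9): does not produce B10=E
input #6 (g=13): does not produce B10=E
input #7 (g=17): does not produce B10=E
input #8 (g=21): does not produce B10=E
input #9 (g=25): does not produce B10=E
input #10 (g=19): does not produce B10=E

Answer: 2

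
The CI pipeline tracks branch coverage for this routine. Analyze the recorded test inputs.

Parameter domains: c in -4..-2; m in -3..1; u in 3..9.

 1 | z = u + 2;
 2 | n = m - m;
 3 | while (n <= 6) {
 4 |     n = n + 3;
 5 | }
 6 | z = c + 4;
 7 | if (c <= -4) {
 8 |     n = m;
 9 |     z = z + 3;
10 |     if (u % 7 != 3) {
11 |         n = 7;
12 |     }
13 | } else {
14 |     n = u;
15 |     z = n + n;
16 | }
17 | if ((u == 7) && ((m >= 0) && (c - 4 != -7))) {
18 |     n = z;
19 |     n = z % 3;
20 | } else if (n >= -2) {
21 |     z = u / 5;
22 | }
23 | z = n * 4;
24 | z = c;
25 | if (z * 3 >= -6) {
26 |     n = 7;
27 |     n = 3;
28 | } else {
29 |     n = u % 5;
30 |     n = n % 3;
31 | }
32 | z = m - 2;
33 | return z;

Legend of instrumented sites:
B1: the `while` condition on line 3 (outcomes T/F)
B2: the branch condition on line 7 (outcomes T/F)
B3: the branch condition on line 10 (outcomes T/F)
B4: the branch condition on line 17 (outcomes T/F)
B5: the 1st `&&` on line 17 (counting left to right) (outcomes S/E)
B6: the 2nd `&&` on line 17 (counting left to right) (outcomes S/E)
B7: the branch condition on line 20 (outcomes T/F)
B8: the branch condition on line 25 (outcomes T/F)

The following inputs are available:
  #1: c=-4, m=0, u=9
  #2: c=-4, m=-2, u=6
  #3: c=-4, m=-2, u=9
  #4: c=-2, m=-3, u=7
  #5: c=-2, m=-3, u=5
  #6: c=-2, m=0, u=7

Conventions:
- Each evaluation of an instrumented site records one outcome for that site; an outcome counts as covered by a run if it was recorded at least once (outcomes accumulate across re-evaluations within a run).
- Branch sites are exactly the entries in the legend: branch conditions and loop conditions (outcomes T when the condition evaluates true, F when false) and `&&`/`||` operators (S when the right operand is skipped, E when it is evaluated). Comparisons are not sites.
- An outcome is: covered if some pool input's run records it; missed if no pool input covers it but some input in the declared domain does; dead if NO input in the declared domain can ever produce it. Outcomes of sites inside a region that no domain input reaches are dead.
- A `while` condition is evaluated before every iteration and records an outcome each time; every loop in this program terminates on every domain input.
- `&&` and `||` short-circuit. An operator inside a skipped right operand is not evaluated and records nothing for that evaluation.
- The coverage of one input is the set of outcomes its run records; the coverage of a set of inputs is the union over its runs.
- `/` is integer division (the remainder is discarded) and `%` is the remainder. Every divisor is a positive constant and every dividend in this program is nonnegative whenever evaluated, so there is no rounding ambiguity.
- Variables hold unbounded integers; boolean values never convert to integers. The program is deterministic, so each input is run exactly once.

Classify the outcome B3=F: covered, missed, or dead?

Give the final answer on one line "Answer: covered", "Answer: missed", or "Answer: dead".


no pool input records B3=F
but domain input (c=-4, m=-3, u=3) does record it -> reachable, so missed
Answer: missed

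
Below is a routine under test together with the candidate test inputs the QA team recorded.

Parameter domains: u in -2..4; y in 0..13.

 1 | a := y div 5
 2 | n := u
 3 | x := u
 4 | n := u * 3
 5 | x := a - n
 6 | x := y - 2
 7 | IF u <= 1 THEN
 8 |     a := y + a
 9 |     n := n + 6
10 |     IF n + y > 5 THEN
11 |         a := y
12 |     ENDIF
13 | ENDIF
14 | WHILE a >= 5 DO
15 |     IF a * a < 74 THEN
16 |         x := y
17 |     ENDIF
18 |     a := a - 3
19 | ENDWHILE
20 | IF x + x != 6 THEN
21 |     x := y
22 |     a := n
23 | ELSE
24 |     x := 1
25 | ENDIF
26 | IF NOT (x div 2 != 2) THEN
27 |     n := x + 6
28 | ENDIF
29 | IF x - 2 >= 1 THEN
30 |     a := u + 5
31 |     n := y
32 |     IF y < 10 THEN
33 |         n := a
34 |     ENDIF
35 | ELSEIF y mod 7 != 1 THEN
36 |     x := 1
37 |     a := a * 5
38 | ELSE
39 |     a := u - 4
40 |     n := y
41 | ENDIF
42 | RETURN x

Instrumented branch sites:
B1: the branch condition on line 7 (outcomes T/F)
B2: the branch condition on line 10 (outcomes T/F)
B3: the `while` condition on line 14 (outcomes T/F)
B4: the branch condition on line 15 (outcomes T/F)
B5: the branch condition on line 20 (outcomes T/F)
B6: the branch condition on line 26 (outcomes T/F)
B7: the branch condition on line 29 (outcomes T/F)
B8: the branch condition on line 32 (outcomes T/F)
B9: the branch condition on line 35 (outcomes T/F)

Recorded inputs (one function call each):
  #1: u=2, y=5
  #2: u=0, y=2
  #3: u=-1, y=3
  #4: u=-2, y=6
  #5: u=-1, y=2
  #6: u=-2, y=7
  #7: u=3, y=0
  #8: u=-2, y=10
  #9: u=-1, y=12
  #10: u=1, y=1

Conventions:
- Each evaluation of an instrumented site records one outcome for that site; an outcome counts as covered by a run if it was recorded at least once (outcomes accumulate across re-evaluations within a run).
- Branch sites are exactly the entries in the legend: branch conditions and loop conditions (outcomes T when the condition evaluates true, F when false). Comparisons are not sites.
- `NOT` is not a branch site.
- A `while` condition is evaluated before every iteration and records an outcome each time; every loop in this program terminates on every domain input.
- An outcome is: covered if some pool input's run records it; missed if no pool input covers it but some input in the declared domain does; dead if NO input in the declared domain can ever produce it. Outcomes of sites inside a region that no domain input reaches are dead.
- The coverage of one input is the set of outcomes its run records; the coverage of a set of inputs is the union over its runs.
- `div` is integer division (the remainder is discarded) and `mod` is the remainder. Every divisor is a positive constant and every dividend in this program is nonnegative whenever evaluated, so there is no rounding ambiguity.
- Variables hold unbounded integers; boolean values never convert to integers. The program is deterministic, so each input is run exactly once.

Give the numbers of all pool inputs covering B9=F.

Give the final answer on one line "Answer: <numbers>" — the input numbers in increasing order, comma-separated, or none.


input #1 (u=2, y=5): does not produce B9=F
input #2 (u=0, y=2): does not produce B9=F
input #3 (u=-1, y=3): does not produce B9=F
input #4 (u=-2, y=6): does not produce B9=F
input #5 (u=-1, y=2): does not produce B9=F
input #6 (u=-2, y=7): does not produce B9=F
input #7 (u=3, y=0): does not produce B9=F
input #8 (u=-2, y=10): does not produce B9=F
input #9 (u=-1, y=12): does not produce B9=F
input #10 (u=1, y=1): produces B9=F
Answer: 10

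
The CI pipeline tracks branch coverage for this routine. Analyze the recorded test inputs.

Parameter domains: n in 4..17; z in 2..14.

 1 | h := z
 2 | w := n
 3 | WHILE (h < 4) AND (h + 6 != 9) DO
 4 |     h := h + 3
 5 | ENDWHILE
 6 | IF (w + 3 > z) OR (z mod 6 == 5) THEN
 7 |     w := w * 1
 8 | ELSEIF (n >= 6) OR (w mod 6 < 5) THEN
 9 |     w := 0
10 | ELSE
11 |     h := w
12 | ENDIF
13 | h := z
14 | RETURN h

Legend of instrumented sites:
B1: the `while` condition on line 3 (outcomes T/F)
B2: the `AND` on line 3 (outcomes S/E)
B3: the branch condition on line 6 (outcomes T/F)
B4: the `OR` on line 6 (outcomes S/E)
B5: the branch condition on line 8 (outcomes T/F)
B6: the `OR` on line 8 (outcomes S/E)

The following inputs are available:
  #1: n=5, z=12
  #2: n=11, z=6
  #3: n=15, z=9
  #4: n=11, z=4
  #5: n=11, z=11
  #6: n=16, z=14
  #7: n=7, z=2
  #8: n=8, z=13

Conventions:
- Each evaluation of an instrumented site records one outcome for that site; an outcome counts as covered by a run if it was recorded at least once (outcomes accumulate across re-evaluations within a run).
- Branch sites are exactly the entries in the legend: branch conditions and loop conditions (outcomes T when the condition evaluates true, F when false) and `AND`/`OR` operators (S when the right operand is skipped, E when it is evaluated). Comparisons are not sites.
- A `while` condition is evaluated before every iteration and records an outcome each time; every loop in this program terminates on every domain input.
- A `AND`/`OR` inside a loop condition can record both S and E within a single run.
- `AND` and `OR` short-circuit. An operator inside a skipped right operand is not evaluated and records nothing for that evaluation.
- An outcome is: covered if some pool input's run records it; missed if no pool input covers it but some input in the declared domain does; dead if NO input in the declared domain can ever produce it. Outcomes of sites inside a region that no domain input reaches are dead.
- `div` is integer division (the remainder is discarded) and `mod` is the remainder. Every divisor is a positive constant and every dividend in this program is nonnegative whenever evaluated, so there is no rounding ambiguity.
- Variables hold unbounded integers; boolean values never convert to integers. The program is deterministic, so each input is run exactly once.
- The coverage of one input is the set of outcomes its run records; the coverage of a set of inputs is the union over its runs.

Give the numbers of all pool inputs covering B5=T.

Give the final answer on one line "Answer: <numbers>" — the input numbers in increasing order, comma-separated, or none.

input #1 (n=5, z=12): never hits B5=T
input #2 (n=11, z=6): never hits B5=T
input #3 (n=15, z=9): never hits B5=T
input #4 (n=11, z=4): never hits B5=T
input #5 (n=11, z=11): never hits B5=T
input #6 (n=16, z=14): never hits B5=T
input #7 (n=7, z=2): never hits B5=T
input #8 (n=8, z=13): hits B5=T

Answer: 8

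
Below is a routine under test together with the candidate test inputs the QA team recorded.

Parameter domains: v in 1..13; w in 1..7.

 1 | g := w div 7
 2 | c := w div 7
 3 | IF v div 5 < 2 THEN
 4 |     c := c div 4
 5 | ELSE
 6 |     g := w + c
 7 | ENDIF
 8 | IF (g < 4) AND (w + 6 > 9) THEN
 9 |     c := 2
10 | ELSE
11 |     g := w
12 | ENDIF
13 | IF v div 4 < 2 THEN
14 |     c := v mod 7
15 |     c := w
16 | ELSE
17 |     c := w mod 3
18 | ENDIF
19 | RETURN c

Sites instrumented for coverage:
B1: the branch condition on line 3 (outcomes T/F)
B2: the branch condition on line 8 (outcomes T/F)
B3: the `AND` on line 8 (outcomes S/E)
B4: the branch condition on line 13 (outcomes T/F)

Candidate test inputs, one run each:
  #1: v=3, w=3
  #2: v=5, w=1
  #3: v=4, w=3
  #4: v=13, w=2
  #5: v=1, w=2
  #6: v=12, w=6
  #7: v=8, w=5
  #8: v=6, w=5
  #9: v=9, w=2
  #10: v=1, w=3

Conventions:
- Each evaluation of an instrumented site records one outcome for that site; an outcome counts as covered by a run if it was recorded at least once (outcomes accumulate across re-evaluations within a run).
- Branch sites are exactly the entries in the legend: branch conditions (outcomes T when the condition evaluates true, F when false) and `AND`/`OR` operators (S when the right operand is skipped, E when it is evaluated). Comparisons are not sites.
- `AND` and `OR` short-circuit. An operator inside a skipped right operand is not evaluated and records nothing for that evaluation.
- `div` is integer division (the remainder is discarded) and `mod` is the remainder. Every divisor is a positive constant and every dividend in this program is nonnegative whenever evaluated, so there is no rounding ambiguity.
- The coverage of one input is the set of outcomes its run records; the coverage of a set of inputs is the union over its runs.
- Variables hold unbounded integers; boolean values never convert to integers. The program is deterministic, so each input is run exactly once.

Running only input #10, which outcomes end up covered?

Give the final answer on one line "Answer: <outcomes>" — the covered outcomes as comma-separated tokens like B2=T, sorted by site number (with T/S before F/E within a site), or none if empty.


Running input #10 (v=1, w=3), event by event:
  B1->T, B3->E, B2->F, B4->T
as a set, this run covers: B1=T, B2=F, B3=E, B4=T
Answer: B1=T, B2=F, B3=E, B4=T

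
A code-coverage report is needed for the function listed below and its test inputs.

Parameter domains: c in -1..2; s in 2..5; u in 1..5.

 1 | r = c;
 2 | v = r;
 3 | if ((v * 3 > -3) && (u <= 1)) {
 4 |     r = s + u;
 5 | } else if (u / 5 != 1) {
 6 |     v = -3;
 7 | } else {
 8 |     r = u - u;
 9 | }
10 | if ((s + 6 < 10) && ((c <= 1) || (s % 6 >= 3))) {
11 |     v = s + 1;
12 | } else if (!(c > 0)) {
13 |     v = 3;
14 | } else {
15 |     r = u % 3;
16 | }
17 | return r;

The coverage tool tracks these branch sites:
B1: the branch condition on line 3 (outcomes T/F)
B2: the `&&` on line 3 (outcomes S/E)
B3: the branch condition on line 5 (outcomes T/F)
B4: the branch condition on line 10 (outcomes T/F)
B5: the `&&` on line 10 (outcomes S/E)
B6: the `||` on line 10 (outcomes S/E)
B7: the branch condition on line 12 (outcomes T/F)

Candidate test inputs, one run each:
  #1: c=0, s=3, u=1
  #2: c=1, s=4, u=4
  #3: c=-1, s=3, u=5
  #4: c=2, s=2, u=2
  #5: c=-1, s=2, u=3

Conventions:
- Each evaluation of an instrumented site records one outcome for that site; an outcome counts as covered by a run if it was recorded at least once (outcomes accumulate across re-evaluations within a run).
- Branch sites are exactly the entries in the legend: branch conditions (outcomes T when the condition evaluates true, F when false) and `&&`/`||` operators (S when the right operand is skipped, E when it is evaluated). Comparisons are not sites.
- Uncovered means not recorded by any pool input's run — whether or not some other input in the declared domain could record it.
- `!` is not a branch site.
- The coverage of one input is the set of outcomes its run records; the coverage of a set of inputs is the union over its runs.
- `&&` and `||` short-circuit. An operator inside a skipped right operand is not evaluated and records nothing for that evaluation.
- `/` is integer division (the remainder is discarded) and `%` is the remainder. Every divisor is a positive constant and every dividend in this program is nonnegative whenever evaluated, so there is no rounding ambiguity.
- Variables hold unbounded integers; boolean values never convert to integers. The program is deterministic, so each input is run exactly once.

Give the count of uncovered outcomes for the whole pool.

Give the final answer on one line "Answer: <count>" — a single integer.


test 1 (c=0, s=3, u=1) fires B2->E, B1->T, B5->E, B6->S, B4->T; hits B1=T, B2=E, B4=T, B5=E, B6=S
test 2 (c=1, s=4, u=4) fires B2->E, B1->F, B3->T, B5->S, B4->F, B7->F; hits B1=F, B2=E, B3=T, B4=F, B5=S, B7=F
test 3 (c=-1, s=3, u=5) fires B2->S, B1->F, B3->F, B5->E, B6->S, B4->T; hits B1=F, B2=S, B3=F, B4=T, B5=E, B6=S
test 4 (c=2, s=2, u=2) fires B2->E, B1->F, B3->T, B5->E, B6->E, B4->F, B7->F; hits B1=F, B2=E, B3=T, B4=F, B5=E, B6=E, B7=F
test 5 (c=-1, s=2, u=3) fires B2->S, B1->F, B3->T, B5->E, B6->S, B4->T; hits B1=F, B2=S, B3=T, B4=T, B5=E, B6=S
union over the pool: B1=T, B1=F, B2=S, B2=E, B3=T, B3=F, B4=T, B4=F, B5=S, B5=E, B6=S, B6=E, B7=F
uncovered (1 of 14): B7=T
Answer: 1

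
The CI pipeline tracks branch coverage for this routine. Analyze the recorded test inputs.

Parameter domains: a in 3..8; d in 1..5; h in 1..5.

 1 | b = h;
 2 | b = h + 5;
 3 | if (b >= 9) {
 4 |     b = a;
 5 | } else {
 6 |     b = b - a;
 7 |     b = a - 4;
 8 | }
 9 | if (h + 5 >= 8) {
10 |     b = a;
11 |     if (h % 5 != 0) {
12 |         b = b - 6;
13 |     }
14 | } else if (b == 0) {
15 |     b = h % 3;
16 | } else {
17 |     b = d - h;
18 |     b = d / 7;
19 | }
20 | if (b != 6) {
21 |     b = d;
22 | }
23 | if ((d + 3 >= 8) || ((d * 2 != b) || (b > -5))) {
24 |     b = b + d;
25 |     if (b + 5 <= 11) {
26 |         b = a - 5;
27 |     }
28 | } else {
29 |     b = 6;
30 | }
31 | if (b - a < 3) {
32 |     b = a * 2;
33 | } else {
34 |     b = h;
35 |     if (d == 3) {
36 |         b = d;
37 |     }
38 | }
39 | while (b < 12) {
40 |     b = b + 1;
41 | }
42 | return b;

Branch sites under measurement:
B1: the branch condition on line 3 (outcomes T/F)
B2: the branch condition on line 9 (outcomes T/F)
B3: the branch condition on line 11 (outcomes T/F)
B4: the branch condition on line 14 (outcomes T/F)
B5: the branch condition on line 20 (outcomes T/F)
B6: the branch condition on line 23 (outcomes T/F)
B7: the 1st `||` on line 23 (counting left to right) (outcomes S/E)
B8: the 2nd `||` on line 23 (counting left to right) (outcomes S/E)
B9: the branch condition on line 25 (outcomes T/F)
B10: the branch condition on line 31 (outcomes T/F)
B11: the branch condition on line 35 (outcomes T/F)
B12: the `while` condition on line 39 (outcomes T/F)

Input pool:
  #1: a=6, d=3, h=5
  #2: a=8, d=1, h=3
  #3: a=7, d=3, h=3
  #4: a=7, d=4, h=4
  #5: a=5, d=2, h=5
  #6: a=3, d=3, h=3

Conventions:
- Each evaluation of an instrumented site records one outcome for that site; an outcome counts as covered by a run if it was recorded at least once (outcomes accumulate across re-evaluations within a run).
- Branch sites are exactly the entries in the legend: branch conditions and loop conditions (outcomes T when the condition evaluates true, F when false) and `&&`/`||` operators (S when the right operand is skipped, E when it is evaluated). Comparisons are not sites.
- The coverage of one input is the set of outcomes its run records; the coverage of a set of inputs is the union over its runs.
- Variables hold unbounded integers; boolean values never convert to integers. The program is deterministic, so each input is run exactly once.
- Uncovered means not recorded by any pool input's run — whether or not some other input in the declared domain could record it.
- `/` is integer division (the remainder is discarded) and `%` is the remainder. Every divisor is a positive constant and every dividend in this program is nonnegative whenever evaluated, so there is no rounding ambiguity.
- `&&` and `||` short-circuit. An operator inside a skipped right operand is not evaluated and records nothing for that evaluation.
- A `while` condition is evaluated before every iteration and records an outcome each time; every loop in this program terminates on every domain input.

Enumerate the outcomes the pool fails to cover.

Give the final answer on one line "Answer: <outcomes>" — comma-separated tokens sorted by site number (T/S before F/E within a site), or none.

#1 (a=6, d=3, h=5) -> covered: B1=T, B2=T, B3=F, B5=F, B6=T, B7=E, B8=E, B9=F, B10=F, B11=T, B12=T, B12=F
#2 (a=8, d=1, h=3) -> covered: B1=F, B2=T, B3=T, B5=T, B6=T, B7=E, B8=S, B9=T, B10=T, B12=F
#3 (a=7, d=3, h=3) -> covered: B1=F, B2=T, B3=T, B5=T, B6=T, B7=E, B8=S, B9=T, B10=T, B12=F
#4 (a=7, d=4, h=4) -> covered: B1=T, B2=T, B3=T, B5=T, B6=T, B7=E, B8=S, B9=F, B10=T, B12=F
#5 (a=5, d=2, h=5) -> covered: B1=T, B2=T, B3=F, B5=T, B6=T, B7=E, B8=S, B9=T, B10=T, B12=T, B12=F
#6 (a=3, d=3, h=3) -> covered: B1=F, B2=T, B3=T, B5=T, B6=T, B7=E, B8=S, B9=T, B10=T, B12=T, B12=F
union over the pool: B1=T, B1=F, B2=T, B3=T, B3=F, B5=T, B5=F, B6=T, B7=E, B8=S, B8=E, B9=T, B9=F, B10=T, B10=F, B11=T, B12=T, B12=F
uncovered (6 of 24): B2=F, B4=T, B4=F, B6=F, B7=S, B11=F

Answer: B2=F, B4=T, B4=F, B6=F, B7=S, B11=F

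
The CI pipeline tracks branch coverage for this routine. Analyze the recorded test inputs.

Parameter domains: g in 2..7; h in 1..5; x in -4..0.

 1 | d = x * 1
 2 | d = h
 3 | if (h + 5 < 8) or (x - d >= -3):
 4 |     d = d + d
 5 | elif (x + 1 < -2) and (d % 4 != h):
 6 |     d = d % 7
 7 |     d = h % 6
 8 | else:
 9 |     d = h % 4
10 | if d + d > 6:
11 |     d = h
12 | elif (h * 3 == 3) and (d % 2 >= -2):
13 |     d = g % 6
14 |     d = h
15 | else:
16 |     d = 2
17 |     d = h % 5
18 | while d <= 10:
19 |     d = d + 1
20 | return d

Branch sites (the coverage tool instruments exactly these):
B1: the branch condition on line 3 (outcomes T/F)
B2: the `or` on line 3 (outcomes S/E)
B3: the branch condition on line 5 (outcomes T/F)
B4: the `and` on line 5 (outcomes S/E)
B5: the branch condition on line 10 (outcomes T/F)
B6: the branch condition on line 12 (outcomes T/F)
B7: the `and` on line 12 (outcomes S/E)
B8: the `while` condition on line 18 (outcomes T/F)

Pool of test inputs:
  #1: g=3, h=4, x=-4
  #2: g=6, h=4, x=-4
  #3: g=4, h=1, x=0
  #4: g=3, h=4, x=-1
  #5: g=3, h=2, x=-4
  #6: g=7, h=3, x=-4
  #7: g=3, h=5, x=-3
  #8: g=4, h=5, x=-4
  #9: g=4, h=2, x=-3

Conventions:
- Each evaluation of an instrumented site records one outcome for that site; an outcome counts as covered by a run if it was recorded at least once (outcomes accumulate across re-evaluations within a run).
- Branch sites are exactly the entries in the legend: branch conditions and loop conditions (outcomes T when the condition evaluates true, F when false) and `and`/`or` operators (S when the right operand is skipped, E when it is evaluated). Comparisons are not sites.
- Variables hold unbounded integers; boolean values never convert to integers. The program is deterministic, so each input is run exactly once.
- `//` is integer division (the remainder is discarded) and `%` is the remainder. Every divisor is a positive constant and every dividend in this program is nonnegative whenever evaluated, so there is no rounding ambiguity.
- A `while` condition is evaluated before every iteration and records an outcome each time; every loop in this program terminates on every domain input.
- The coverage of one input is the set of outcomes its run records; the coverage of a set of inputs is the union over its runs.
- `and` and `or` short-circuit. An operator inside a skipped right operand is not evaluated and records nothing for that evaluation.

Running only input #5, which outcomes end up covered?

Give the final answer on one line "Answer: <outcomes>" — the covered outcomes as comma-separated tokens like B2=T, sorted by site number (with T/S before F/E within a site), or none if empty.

Event log for input #5 (g=3, h=2, x=-4):
  B2->S, B1->T, B5->T, B8->T, B8->T, B8->T, B8->T, B8->T, B8->T, B8->T
  B8->T, B8->T, B8->F
deduplicating events, the covered set is: B1=T, B2=S, B5=T, B8=T, B8=F

Answer: B1=T, B2=S, B5=T, B8=T, B8=F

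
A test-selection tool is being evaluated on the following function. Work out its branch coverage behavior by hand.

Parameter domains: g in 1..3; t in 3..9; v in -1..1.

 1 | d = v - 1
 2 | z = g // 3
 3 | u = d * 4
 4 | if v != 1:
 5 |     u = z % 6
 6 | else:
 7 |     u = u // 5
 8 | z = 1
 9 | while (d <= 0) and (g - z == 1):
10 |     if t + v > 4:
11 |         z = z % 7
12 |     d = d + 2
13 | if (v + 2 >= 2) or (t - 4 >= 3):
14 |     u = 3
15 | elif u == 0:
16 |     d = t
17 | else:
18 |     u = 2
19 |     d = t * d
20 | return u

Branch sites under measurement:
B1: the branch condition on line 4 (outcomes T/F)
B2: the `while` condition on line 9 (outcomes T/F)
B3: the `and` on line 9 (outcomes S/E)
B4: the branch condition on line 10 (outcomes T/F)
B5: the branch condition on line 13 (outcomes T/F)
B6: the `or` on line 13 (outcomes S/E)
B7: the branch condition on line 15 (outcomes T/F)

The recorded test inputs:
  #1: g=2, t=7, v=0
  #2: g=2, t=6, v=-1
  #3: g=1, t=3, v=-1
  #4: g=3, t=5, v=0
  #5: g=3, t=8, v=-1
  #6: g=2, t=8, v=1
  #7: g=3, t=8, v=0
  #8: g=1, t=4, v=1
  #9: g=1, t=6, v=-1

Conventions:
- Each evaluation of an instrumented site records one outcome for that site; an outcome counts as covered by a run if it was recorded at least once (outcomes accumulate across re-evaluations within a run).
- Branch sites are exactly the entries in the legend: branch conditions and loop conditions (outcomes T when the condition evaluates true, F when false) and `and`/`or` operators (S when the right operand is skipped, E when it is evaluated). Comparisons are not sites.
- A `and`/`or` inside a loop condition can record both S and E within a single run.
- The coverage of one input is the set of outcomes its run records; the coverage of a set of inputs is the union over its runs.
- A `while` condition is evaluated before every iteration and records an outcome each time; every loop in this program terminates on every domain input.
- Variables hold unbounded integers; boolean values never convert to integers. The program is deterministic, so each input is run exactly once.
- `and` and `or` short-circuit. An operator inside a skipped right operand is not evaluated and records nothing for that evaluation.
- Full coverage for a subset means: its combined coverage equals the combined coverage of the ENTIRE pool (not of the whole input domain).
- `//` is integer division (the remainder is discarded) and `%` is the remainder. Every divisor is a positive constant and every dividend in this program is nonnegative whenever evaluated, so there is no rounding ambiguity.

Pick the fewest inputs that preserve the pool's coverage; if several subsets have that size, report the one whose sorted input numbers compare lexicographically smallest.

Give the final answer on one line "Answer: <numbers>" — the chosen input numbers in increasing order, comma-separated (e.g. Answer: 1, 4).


test 1 (g=2, t=7, v=0) hits B1=T, B2=T, B2=F, B3=S, B3=E, B4=T, B5=T, B6=S
test 2 (g=2, t=6, v=-1) hits B1=T, B2=T, B2=F, B3=S, B3=E, B4=T, B5=F, B6=E, B7=T
test 3 (g=1, t=3, v=-1) hits B1=T, B2=F, B3=E, B5=F, B6=E, B7=T
test 4 (g=3, t=5, v=0) hits B1=T, B2=F, B3=E, B5=T, B6=S
test 5 (g=3, t=8, v=-1) hits B1=T, B2=F, B3=E, B5=T, B6=E
test 6 (g=2, t=8, v=1) hits B1=F, B2=T, B2=F, B3=S, B3=E, B4=T, B5=T, B6=S
test 7 (g=3, t=8, v=0) hits B1=T, B2=F, B3=E, B5=T, B6=S
test 8 (g=1, t=4, v=1) hits B1=F, B2=F, B3=E, B5=T, B6=S
test 9 (g=1, t=6, v=-1) hits B1=T, B2=F, B3=E, B5=F, B6=E, B7=T
the full pool covers 12 outcomes: B1=T, B1=F, B2=T, B2=F, B3=S, B3=E, B4=T, B5=T, B5=F, B6=S, B6=E, B7=T
no size-1 subset reaches all 12 outcomes (best union: 9/12)
size 2: inputs {2, 6} cover all 12 outcomes, and no lexicographically smaller subset of this size does
Answer: 2, 6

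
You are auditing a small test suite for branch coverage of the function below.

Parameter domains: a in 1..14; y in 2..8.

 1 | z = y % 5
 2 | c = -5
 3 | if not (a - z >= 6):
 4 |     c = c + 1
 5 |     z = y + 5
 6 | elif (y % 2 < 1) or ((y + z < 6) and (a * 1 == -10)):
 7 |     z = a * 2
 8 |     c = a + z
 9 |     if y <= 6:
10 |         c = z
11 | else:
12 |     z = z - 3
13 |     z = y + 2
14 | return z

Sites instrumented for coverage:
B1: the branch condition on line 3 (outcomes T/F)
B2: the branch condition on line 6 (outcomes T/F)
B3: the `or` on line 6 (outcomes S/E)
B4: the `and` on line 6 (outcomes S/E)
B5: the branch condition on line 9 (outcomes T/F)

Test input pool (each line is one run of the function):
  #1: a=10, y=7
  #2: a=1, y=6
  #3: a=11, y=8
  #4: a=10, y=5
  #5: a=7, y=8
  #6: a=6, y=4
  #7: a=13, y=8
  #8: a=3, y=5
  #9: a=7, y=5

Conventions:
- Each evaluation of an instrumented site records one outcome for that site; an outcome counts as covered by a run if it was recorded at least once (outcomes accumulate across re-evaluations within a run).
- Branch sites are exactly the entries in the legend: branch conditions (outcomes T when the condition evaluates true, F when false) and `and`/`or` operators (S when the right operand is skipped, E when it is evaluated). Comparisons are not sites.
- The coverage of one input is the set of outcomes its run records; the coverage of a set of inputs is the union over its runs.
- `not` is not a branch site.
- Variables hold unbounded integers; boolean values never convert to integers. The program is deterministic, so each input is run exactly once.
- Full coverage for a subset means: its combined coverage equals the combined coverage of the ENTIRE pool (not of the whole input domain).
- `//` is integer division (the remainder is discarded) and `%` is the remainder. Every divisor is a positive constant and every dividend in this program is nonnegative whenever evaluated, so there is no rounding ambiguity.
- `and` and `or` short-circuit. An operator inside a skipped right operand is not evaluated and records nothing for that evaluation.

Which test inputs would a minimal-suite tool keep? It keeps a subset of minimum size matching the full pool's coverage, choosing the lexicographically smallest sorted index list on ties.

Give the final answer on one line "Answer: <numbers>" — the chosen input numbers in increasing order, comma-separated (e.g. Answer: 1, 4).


#1 (a=10, y=7) -> B1->F, B3->E, B4->S, B2->F; covered: B1=F, B2=F, B3=E, B4=S
#2 (a=1, y=6) -> B1->T; covered: B1=T
#3 (a=11, y=8) -> B1->F, B3->S, B2->T, B5->F; covered: B1=F, B2=T, B3=S, B5=F
#4 (a=10, y=5) -> B1->F, B3->E, B4->E, B2->F; covered: B1=F, B2=F, B3=E, B4=E
#5 (a=7, y=8) -> B1->T; covered: B1=T
#6 (a=6, y=4) -> B1->T; covered: B1=T
#7 (a=13, y=8) -> B1->F, B3->S, B2->T, B5->F; covered: B1=F, B2=T, B3=S, B5=F
#8 (a=3, y=5) -> B1->T; covered: B1=T
#9 (a=7, y=5) -> B1->F, B3->E, B4->E, B2->F; covered: B1=F, B2=F, B3=E, B4=E
together the pool reaches 9 outcomes: B1=T, B1=F, B2=T, B2=F, B3=S, B3=E, B4=S, B4=E, B5=F
checked all size-1 subsets: none covers 9 outcomes (max 4/9)
checked all size-2 subsets: none covers 9 outcomes (max 7/9)
checked all size-3 subsets: none covers 9 outcomes (max 8/9)
inputs {1, 2, 3, 4} (size 4) cover everything; no size-4 subset with a lexicographically smaller index list covers all 9
Answer: 1, 2, 3, 4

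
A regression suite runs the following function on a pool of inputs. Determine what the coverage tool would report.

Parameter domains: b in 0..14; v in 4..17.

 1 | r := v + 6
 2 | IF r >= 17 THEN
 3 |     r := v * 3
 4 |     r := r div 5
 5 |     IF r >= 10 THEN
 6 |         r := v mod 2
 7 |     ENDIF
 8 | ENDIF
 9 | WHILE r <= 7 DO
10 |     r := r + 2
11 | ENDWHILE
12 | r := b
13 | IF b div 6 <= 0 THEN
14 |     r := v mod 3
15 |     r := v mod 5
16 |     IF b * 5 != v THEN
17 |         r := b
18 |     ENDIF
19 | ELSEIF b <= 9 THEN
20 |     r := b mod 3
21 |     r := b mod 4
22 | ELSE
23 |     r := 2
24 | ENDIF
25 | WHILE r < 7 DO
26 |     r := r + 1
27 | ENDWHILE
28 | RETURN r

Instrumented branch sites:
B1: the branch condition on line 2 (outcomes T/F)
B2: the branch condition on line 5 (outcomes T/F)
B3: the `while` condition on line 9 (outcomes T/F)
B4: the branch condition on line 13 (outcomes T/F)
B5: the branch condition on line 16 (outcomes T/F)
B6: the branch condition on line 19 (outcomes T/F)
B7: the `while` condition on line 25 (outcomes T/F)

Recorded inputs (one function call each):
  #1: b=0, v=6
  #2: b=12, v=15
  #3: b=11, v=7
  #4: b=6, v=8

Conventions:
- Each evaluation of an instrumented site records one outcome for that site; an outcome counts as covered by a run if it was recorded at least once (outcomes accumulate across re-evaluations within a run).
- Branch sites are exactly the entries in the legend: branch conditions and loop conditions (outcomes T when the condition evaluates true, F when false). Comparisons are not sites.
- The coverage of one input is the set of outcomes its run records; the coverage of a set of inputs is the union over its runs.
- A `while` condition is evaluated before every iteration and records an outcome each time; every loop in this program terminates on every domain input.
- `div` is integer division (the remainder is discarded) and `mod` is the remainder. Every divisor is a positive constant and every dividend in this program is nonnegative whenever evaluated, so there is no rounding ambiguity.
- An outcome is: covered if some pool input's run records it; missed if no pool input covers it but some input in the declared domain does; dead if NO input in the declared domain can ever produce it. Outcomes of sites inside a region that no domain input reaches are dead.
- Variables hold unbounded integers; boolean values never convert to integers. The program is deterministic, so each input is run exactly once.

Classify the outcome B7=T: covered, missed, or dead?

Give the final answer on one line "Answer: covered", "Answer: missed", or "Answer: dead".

B7=T is recorded by pool input(s) 1, 2, 3, 4 -> covered

Answer: covered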